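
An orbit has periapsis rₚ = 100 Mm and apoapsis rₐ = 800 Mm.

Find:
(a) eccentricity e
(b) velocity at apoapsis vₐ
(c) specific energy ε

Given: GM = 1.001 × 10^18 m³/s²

Convert to SI: rₚ = 100 Mm = 1e+08 m; rₐ = 800 Mm = 8e+08 m.
(a) e = (rₐ − rₚ)/(rₐ + rₚ) = (8e+08 − 1e+08)/(8e+08 + 1e+08) ≈ 0.7778
(b) With a = (rₚ + rₐ)/2 = 4.5e+08 m, vₐ = √(GM (2/rₐ − 1/a)) = √(1.001e+18 · (2/8e+08 − 1/4.5e+08)) m/s ≈ 1.667e+04 m/s
(c) With a = (rₚ + rₐ)/2 = 4.5e+08 m, ε = −GM/(2a) = −1.001e+18/(2 · 4.5e+08) J/kg ≈ -1.112e+09 J/kg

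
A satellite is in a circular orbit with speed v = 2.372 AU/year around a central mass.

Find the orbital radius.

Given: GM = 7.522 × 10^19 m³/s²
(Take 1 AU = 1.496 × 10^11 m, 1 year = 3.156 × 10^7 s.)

Convert to SI: v = 2.372 AU/year = 11243.7 m/s.
For a circular orbit, v² = GM / r, so r = GM / v².
r = 7.522e+19 / (11243.7)² m ≈ 5.95e+11 m = 3.977 AU.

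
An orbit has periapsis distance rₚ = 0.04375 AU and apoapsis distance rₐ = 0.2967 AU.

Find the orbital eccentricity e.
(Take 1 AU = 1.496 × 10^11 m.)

Convert to SI: rₚ = 0.04375 AU = 6.545e+09 m; rₐ = 0.2967 AU = 4.43863e+10 m.
e = (rₐ − rₚ) / (rₐ + rₚ).
e = (4.43863e+10 − 6.545e+09) / (4.43863e+10 + 6.545e+09) = 3.78413e+10 / 5.09313e+10 ≈ 0.743.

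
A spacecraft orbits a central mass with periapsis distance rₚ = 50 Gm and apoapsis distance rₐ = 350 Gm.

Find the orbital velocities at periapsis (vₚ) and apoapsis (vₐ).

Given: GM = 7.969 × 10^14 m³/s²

Convert to SI: rₚ = 50 Gm = 5e+10 m; rₐ = 350 Gm = 3.5e+11 m.
Use the vis-viva equation v² = GM(2/r − 1/a) with a = (rₚ + rₐ)/2 = (5e+10 + 3.5e+11)/2 = 2e+11 m.
vₚ = √(GM · (2/rₚ − 1/a)) = √(7.969e+14 · (2/5e+10 − 1/2e+11)) m/s ≈ 167 m/s = 167 m/s.
vₐ = √(GM · (2/rₐ − 1/a)) = √(7.969e+14 · (2/3.5e+11 − 1/2e+11)) m/s ≈ 23.86 m/s = 23.86 m/s.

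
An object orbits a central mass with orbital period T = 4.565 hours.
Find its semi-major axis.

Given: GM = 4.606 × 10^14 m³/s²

Convert to SI: T = 4.565 hours = 16434 s.
Invert Kepler's third law: a = (GM · T² / (4π²))^(1/3).
Substituting T = 16434 s and GM = 4.606e+14 m³/s²:
a = (4.606e+14 · (16434)² / (4π²))^(1/3) m
a ≈ 1.466e+07 m = 14.66 Mm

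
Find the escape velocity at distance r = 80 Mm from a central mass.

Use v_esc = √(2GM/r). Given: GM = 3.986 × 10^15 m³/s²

Convert to SI: r = 80 Mm = 8e+07 m.
Escape velocity comes from setting total energy to zero: ½v² − GM/r = 0 ⇒ v_esc = √(2GM / r).
v_esc = √(2 · 3.986e+15 / 8e+07) m/s ≈ 9982 m/s = 9.982 km/s.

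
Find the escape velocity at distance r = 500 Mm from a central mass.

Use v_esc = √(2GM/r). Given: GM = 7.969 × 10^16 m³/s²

Convert to SI: r = 500 Mm = 5e+08 m.
Escape velocity comes from setting total energy to zero: ½v² − GM/r = 0 ⇒ v_esc = √(2GM / r).
v_esc = √(2 · 7.969e+16 / 5e+08) m/s ≈ 1.785e+04 m/s = 17.85 km/s.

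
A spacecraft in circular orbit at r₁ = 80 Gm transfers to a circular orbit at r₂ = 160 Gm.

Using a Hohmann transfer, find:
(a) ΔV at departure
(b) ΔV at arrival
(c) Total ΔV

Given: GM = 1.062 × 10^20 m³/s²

Convert to SI: r₁ = 80 Gm = 8e+10 m; r₂ = 160 Gm = 1.6e+11 m.
Transfer semi-major axis: a_t = (r₁ + r₂)/2 = (8e+10 + 1.6e+11)/2 = 1.2e+11 m.
Circular speeds: v₁ = √(GM/r₁) = 36434.9 m/s, v₂ = √(GM/r₂) = 25763.3 m/s.
Transfer speeds (vis-viva v² = GM(2/r − 1/a_t)): v₁ᵗ = 42071.4 m/s, v₂ᵗ = 21035.7 m/s.
(a) ΔV₁ = |v₁ᵗ − v₁| ≈ 5636 m/s = 5.636 km/s.
(b) ΔV₂ = |v₂ − v₂ᵗ| ≈ 4728 m/s = 4.728 km/s.
(c) ΔV_total = ΔV₁ + ΔV₂ ≈ 1.036e+04 m/s = 10.36 km/s.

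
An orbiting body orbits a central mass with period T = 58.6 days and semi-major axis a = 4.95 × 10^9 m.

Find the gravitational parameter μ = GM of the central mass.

Convert to SI: T = 58.6 days = 5.06304e+06 s.
GM = 4π² · a³ / T².
GM = 4π² · (4.95e+09)³ / (5.06304e+06)² m³/s² ≈ 1.868e+17 m³/s² = 1.868 × 10^17 m³/s².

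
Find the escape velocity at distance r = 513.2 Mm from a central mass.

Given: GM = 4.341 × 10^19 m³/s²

Convert to SI: r = 513.2 Mm = 5.132e+08 m.
Escape velocity comes from setting total energy to zero: ½v² − GM/r = 0 ⇒ v_esc = √(2GM / r).
v_esc = √(2 · 4.341e+19 / 5.132e+08) m/s ≈ 4.113e+05 m/s = 411.3 km/s.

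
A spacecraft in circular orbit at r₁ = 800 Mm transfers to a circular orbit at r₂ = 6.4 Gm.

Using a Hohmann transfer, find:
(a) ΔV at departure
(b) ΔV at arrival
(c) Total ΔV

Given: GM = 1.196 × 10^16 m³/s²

Convert to SI: r₁ = 800 Mm = 8e+08 m; r₂ = 6.4 Gm = 6.4e+09 m.
Transfer semi-major axis: a_t = (r₁ + r₂)/2 = (8e+08 + 6.4e+09)/2 = 3.6e+09 m.
Circular speeds: v₁ = √(GM/r₁) = 3866.52 m/s, v₂ = √(GM/r₂) = 1367.02 m/s.
Transfer speeds (vis-viva v² = GM(2/r − 1/a_t)): v₁ᵗ = 5155.36 m/s, v₂ᵗ = 644.42 m/s.
(a) ΔV₁ = |v₁ᵗ − v₁| ≈ 1289 m/s = 1.289 km/s.
(b) ΔV₂ = |v₂ − v₂ᵗ| ≈ 722.6 m/s = 722.6 m/s.
(c) ΔV_total = ΔV₁ + ΔV₂ ≈ 2011 m/s = 2.011 km/s.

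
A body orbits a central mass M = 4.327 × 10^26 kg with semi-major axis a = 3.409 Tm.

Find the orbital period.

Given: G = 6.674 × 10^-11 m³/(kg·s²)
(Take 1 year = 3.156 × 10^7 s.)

Convert to SI: a = 3.409 Tm = 3.409e+12 m.
GM = G · M = 6.674e-11 · 4.327e+26 = 2.88784e+16 m³/s².
Kepler's third law: T = 2π √(a³ / GM).
Substituting a = 3.409e+12 m and GM = 2.88784e+16 m³/s²:
T = 2π √((3.409e+12)³ / 2.88784e+16) s
T ≈ 2.327e+11 s = 7374 years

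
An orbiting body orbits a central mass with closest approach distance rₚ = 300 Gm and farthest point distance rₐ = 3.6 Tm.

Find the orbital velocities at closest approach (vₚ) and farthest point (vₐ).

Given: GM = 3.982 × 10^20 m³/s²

Convert to SI: rₚ = 300 Gm = 3e+11 m; rₐ = 3.6 Tm = 3.6e+12 m.
Use the vis-viva equation v² = GM(2/r − 1/a) with a = (rₚ + rₐ)/2 = (3e+11 + 3.6e+12)/2 = 1.95e+12 m.
vₚ = √(GM · (2/rₚ − 1/a)) = √(3.982e+20 · (2/3e+11 − 1/1.95e+12)) m/s ≈ 4.95e+04 m/s = 49.5 km/s.
vₐ = √(GM · (2/rₐ − 1/a)) = √(3.982e+20 · (2/3.6e+12 − 1/1.95e+12)) m/s ≈ 4125 m/s = 4.125 km/s.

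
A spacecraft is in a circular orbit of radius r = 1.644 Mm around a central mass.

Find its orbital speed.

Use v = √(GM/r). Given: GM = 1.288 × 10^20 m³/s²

Convert to SI: r = 1.644 Mm = 1.644e+06 m.
For a circular orbit, gravity supplies the centripetal force, so v = √(GM / r).
v = √(1.288e+20 / 1.644e+06) m/s ≈ 8.851e+06 m/s = 8851 km/s.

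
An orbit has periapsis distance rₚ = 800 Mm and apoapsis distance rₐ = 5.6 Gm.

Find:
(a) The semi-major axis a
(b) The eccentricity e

Convert to SI: rₚ = 800 Mm = 8e+08 m; rₐ = 5.6 Gm = 5.6e+09 m.
(a) a = (rₚ + rₐ) / 2 = (8e+08 + 5.6e+09) / 2 ≈ 3.2e+09 m = 3.2 Gm.
(b) e = (rₐ − rₚ) / (rₐ + rₚ) = (5.6e+09 − 8e+08) / (5.6e+09 + 8e+08) ≈ 0.75.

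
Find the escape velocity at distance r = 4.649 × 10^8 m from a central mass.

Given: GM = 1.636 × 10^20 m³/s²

Escape velocity comes from setting total energy to zero: ½v² − GM/r = 0 ⇒ v_esc = √(2GM / r).
v_esc = √(2 · 1.636e+20 / 4.649e+08) m/s ≈ 8.389e+05 m/s = 838.9 km/s.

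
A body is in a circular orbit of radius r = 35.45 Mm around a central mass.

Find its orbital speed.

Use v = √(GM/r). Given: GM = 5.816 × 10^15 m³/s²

Convert to SI: r = 35.45 Mm = 3.545e+07 m.
For a circular orbit, gravity supplies the centripetal force, so v = √(GM / r).
v = √(5.816e+15 / 3.545e+07) m/s ≈ 1.281e+04 m/s = 12.81 km/s.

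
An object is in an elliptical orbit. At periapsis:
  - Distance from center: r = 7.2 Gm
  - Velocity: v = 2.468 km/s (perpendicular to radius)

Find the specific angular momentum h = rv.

Convert to SI: r = 7.2 Gm = 7.2e+09 m; v = 2.468 km/s = 2468 m/s.
With v perpendicular to r, h = r · v.
h = 7.2e+09 · 2468 m²/s ≈ 1.777e+13 m²/s.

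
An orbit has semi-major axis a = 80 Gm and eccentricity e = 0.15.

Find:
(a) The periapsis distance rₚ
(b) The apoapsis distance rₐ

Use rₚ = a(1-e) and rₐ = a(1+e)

Convert to SI: a = 80 Gm = 8e+10 m.
(a) rₚ = a(1 − e) = 8e+10 · (1 − 0.15) = 8e+10 · 0.85 ≈ 6.8e+10 m = 68 Gm.
(b) rₐ = a(1 + e) = 8e+10 · (1 + 0.15) = 8e+10 · 1.15 ≈ 9.2e+10 m = 92 Gm.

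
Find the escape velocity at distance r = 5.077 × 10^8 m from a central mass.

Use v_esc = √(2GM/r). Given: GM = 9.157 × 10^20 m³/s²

Escape velocity comes from setting total energy to zero: ½v² − GM/r = 0 ⇒ v_esc = √(2GM / r).
v_esc = √(2 · 9.157e+20 / 5.077e+08) m/s ≈ 1.899e+06 m/s = 1899 km/s.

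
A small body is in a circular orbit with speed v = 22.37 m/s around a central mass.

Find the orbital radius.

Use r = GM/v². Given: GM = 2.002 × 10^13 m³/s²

For a circular orbit, v² = GM / r, so r = GM / v².
r = 2.002e+13 / (22.37)² m ≈ 4.001e+10 m = 40.01 Gm.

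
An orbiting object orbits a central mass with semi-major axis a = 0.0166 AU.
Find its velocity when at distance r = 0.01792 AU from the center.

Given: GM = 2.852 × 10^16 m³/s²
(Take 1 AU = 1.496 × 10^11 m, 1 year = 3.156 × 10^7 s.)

Convert to SI: a = 0.0166 AU = 2.48336e+09 m; r = 0.01792 AU = 2.68083e+09 m.
Vis-viva: v = √(GM · (2/r − 1/a)).
2/r − 1/a = 2/2.68083e+09 − 1/2.48336e+09 = 3.43357e-10 m⁻¹.
v = √(2.852e+16 · 3.43357e-10) m/s ≈ 3129 m/s = 0.6602 AU/year.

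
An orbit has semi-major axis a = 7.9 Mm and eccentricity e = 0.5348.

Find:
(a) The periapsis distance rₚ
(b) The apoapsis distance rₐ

Convert to SI: a = 7.9 Mm = 7.9e+06 m.
(a) rₚ = a(1 − e) = 7.9e+06 · (1 − 0.5348) = 7.9e+06 · 0.4652 ≈ 3.675e+06 m = 3.675 Mm.
(b) rₐ = a(1 + e) = 7.9e+06 · (1 + 0.5348) = 7.9e+06 · 1.5348 ≈ 1.212e+07 m = 12.12 Mm.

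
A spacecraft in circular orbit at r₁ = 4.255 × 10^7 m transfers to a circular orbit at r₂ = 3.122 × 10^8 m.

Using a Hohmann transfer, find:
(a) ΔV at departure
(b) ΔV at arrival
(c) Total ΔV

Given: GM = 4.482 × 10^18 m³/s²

Transfer semi-major axis: a_t = (r₁ + r₂)/2 = (4.255e+07 + 3.122e+08)/2 = 1.77375e+08 m.
Circular speeds: v₁ = √(GM/r₁) = 324553 m/s, v₂ = √(GM/r₂) = 119817 m/s.
Transfer speeds (vis-viva v² = GM(2/r − 1/a_t)): v₁ᵗ = 430583 m/s, v₂ᵗ = 58684.5 m/s.
(a) ΔV₁ = |v₁ᵗ − v₁| ≈ 1.06e+05 m/s = 106 km/s.
(b) ΔV₂ = |v₂ − v₂ᵗ| ≈ 6.113e+04 m/s = 61.13 km/s.
(c) ΔV_total = ΔV₁ + ΔV₂ ≈ 1.672e+05 m/s = 167.2 km/s.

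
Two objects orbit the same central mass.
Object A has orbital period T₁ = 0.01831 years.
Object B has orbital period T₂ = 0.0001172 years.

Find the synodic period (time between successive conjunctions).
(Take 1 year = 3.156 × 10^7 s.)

Convert to SI: T₁ = 0.01831 years = 577864 s; T₂ = 0.0001172 years = 3698.83 s.
T_syn = |T₁ · T₂ / (T₁ − T₂)|.
T_syn = |577864 · 3698.83 / (577864 − 3698.83)| s ≈ 3723 s = 0.000118 years.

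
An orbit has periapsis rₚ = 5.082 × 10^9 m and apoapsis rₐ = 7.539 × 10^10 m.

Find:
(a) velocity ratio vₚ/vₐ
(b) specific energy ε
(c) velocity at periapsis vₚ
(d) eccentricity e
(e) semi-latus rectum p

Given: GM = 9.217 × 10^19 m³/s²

(a) Conservation of angular momentum (rₚvₚ = rₐvₐ) gives vₚ/vₐ = rₐ/rₚ = 7.539e+10/5.082e+09 ≈ 14.83
(b) With a = (rₚ + rₐ)/2 = 4.0236e+10 m, ε = −GM/(2a) = −9.217e+19/(2 · 4.0236e+10) J/kg ≈ -1.145e+09 J/kg
(c) With a = (rₚ + rₐ)/2 = 4.0236e+10 m, vₚ = √(GM (2/rₚ − 1/a)) = √(9.217e+19 · (2/5.082e+09 − 1/4.0236e+10)) m/s ≈ 1.843e+05 m/s
(d) e = (rₐ − rₚ)/(rₐ + rₚ) = (7.539e+10 − 5.082e+09)/(7.539e+10 + 5.082e+09) ≈ 0.8737
(e) From a = (rₚ + rₐ)/2 = 4.0236e+10 m and e = (rₐ − rₚ)/(rₐ + rₚ) = 0.873695, p = a(1 − e²) = 4.0236e+10 · (1 − (0.873695)²) ≈ 9.522e+09 m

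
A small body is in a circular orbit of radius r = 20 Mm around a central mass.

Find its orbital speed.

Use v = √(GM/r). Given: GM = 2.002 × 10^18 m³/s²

Convert to SI: r = 20 Mm = 2e+07 m.
For a circular orbit, gravity supplies the centripetal force, so v = √(GM / r).
v = √(2.002e+18 / 2e+07) m/s ≈ 3.164e+05 m/s = 316.4 km/s.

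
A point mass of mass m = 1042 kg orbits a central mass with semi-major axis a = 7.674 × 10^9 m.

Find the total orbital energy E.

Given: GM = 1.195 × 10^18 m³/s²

E = −GMm / (2a).
E = −1.195e+18 · 1042 / (2 · 7.674e+09) J ≈ -8.113e+10 J = -81.13 GJ.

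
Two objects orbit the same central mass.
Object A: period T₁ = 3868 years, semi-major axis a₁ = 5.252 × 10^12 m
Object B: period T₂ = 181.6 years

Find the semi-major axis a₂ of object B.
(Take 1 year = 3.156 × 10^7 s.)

Convert to SI: T₁ = 3868 years = 1.22074e+11 s; T₂ = 181.6 years = 5.7313e+09 s.
Kepler's third law: (T₁/T₂)² = (a₁/a₂)³ ⇒ a₂ = a₁ · (T₂/T₁)^(2/3).
T₂/T₁ = 5.7313e+09 / 1.22074e+11 = 0.0469493.
a₂ = 5.252e+12 · (0.0469493)^(2/3) m ≈ 6.835e+11 m = 6.835 × 10^11 m.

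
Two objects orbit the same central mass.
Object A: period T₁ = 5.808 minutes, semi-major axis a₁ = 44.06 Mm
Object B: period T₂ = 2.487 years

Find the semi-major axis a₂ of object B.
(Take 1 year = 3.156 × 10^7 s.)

Convert to SI: T₁ = 5.808 minutes = 348.48 s; a₁ = 44.06 Mm = 4.406e+07 m; T₂ = 2.487 years = 7.84897e+07 s.
Kepler's third law: (T₁/T₂)² = (a₁/a₂)³ ⇒ a₂ = a₁ · (T₂/T₁)^(2/3).
T₂/T₁ = 7.84897e+07 / 348.48 = 225235.
a₂ = 4.406e+07 · (225235)^(2/3) m ≈ 1.631e+11 m = 163.1 Gm.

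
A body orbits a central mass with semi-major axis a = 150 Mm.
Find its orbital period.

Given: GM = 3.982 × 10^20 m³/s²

Convert to SI: a = 150 Mm = 1.5e+08 m.
Kepler's third law: T = 2π √(a³ / GM).
Substituting a = 1.5e+08 m and GM = 3.982e+20 m³/s²:
T = 2π √((1.5e+08)³ / 3.982e+20) s
T ≈ 578.5 s = 9.641 minutes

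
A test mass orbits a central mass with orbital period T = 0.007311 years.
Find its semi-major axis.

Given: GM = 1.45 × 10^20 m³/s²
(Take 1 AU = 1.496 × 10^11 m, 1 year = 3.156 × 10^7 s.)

Convert to SI: T = 0.007311 years = 230735 s.
Invert Kepler's third law: a = (GM · T² / (4π²))^(1/3).
Substituting T = 230735 s and GM = 1.45e+20 m³/s²:
a = (1.45e+20 · (230735)² / (4π²))^(1/3) m
a ≈ 5.804e+09 m = 0.0388 AU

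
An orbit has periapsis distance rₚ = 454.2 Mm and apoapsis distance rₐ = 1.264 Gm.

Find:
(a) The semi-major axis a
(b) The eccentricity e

Convert to SI: rₚ = 454.2 Mm = 4.542e+08 m; rₐ = 1.264 Gm = 1.264e+09 m.
(a) a = (rₚ + rₐ) / 2 = (4.542e+08 + 1.264e+09) / 2 ≈ 8.591e+08 m = 859.1 Mm.
(b) e = (rₐ − rₚ) / (rₐ + rₚ) = (1.264e+09 − 4.542e+08) / (1.264e+09 + 4.542e+08) ≈ 0.4713.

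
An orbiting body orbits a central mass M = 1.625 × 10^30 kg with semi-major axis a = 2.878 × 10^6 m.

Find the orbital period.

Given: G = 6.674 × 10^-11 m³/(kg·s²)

GM = G · M = 6.674e-11 · 1.625e+30 = 1.08452e+20 m³/s².
Kepler's third law: T = 2π √(a³ / GM).
Substituting a = 2.878e+06 m and GM = 1.08452e+20 m³/s²:
T = 2π √((2.878e+06)³ / 1.08452e+20) s
T ≈ 2.946 s = 2.946 seconds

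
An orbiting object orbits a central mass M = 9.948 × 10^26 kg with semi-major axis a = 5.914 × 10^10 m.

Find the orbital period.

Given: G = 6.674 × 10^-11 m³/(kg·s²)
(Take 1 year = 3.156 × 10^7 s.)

GM = G · M = 6.674e-11 · 9.948e+26 = 6.6393e+16 m³/s².
Kepler's third law: T = 2π √(a³ / GM).
Substituting a = 5.914e+10 m and GM = 6.6393e+16 m³/s²:
T = 2π √((5.914e+10)³ / 6.6393e+16) s
T ≈ 3.507e+08 s = 11.11 years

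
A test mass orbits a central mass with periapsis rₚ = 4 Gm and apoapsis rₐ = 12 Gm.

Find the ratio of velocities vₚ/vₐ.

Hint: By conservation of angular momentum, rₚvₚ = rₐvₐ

Convert to SI: rₚ = 4 Gm = 4e+09 m; rₐ = 12 Gm = 1.2e+10 m.
Conservation of angular momentum gives rₚvₚ = rₐvₐ, so vₚ/vₐ = rₐ/rₚ.
vₚ/vₐ = 1.2e+10 / 4e+09 ≈ 3.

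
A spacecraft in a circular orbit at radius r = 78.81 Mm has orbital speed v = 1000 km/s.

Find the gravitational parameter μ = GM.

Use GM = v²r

Convert to SI: r = 78.81 Mm = 7.881e+07 m; v = 1000 km/s = 1e+06 m/s.
For a circular orbit v² = GM/r, so GM = v² · r.
GM = (1e+06)² · 7.881e+07 m³/s² ≈ 7.881e+19 m³/s² = 7.881 × 10^19 m³/s².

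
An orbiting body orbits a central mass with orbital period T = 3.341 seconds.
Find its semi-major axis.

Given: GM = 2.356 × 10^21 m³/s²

Invert Kepler's third law: a = (GM · T² / (4π²))^(1/3).
Substituting T = 3.341 s and GM = 2.356e+21 m³/s²:
a = (2.356e+21 · (3.341)² / (4π²))^(1/3) m
a ≈ 8.734e+06 m = 8.734 Mm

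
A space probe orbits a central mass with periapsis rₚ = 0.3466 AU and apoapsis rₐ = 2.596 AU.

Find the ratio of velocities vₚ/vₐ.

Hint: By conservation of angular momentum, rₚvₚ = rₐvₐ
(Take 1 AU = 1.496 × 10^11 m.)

Convert to SI: rₚ = 0.3466 AU = 5.18514e+10 m; rₐ = 2.596 AU = 3.88362e+11 m.
Conservation of angular momentum gives rₚvₚ = rₐvₐ, so vₚ/vₐ = rₐ/rₚ.
vₚ/vₐ = 3.88362e+11 / 5.18514e+10 ≈ 7.49.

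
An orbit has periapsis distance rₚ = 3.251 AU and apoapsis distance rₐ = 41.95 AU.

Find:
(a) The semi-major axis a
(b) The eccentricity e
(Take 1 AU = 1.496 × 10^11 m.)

Convert to SI: rₚ = 3.251 AU = 4.8635e+11 m; rₐ = 41.95 AU = 6.27572e+12 m.
(a) a = (rₚ + rₐ) / 2 = (4.8635e+11 + 6.27572e+12) / 2 ≈ 3.381e+12 m = 22.6 AU.
(b) e = (rₐ − rₚ) / (rₐ + rₚ) = (6.27572e+12 − 4.8635e+11) / (6.27572e+12 + 4.8635e+11) ≈ 0.8562.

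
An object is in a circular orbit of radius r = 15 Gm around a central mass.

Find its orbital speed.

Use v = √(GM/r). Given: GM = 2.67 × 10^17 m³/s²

Convert to SI: r = 15 Gm = 1.5e+10 m.
For a circular orbit, gravity supplies the centripetal force, so v = √(GM / r).
v = √(2.67e+17 / 1.5e+10) m/s ≈ 4219 m/s = 4.219 km/s.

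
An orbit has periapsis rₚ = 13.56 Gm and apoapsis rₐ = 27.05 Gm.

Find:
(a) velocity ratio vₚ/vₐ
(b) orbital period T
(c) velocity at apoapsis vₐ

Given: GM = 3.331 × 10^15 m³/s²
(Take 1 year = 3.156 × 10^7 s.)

Convert to SI: rₚ = 13.56 Gm = 1.356e+10 m; rₐ = 27.05 Gm = 2.705e+10 m.
(a) Conservation of angular momentum (rₚvₚ = rₐvₐ) gives vₚ/vₐ = rₐ/rₚ = 2.705e+10/1.356e+10 ≈ 1.995
(b) With a = (rₚ + rₐ)/2 = 2.0305e+10 m, T = 2π √(a³/GM) = 2π √((2.0305e+10)³/3.331e+15) s ≈ 3.15e+08 s
(c) With a = (rₚ + rₐ)/2 = 2.0305e+10 m, vₐ = √(GM (2/rₐ − 1/a)) = √(3.331e+15 · (2/2.705e+10 − 1/2.0305e+10)) m/s ≈ 286.8 m/s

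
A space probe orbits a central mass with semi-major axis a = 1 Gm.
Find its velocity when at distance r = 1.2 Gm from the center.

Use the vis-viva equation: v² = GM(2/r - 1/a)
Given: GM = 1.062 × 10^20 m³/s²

Convert to SI: a = 1 Gm = 1e+09 m; r = 1.2 Gm = 1.2e+09 m.
Vis-viva: v = √(GM · (2/r − 1/a)).
2/r − 1/a = 2/1.2e+09 − 1/1e+09 = 6.66667e-10 m⁻¹.
v = √(1.062e+20 · 6.66667e-10) m/s ≈ 2.661e+05 m/s = 266.1 km/s.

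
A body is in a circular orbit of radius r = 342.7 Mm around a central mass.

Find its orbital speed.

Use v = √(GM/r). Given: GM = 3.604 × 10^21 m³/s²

Convert to SI: r = 342.7 Mm = 3.427e+08 m.
For a circular orbit, gravity supplies the centripetal force, so v = √(GM / r).
v = √(3.604e+21 / 3.427e+08) m/s ≈ 3.243e+06 m/s = 3243 km/s.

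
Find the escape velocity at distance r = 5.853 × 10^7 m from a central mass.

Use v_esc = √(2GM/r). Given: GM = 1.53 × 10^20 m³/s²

Escape velocity comes from setting total energy to zero: ½v² − GM/r = 0 ⇒ v_esc = √(2GM / r).
v_esc = √(2 · 1.53e+20 / 5.853e+07) m/s ≈ 2.287e+06 m/s = 2287 km/s.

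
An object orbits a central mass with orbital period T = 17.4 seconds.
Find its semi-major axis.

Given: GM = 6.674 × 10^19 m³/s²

Invert Kepler's third law: a = (GM · T² / (4π²))^(1/3).
Substituting T = 17.4 s and GM = 6.674e+19 m³/s²:
a = (6.674e+19 · (17.4)² / (4π²))^(1/3) m
a ≈ 7.999e+06 m = 7.999 Mm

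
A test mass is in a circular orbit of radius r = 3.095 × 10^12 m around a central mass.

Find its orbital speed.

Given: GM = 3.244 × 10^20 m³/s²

For a circular orbit, gravity supplies the centripetal force, so v = √(GM / r).
v = √(3.244e+20 / 3.095e+12) m/s ≈ 1.024e+04 m/s = 10.24 km/s.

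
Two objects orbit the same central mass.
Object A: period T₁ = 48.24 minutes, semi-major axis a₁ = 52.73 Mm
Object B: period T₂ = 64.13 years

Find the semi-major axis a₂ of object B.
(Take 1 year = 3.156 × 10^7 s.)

Convert to SI: T₁ = 48.24 minutes = 2894.4 s; a₁ = 52.73 Mm = 5.273e+07 m; T₂ = 64.13 years = 2.02394e+09 s.
Kepler's third law: (T₁/T₂)² = (a₁/a₂)³ ⇒ a₂ = a₁ · (T₂/T₁)^(2/3).
T₂/T₁ = 2.02394e+09 / 2894.4 = 699262.
a₂ = 5.273e+07 · (699262)^(2/3) m ≈ 4.154e+11 m = 415.4 Gm.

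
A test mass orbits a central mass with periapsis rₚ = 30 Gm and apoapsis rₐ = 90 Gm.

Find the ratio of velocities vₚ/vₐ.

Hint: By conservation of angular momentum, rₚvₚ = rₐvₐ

Convert to SI: rₚ = 30 Gm = 3e+10 m; rₐ = 90 Gm = 9e+10 m.
Conservation of angular momentum gives rₚvₚ = rₐvₐ, so vₚ/vₐ = rₐ/rₚ.
vₚ/vₐ = 9e+10 / 3e+10 ≈ 3.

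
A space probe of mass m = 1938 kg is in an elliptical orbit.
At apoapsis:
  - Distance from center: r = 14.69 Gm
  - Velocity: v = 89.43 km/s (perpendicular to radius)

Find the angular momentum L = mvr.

Convert to SI: r = 14.69 Gm = 1.469e+10 m; v = 89.43 km/s = 89430 m/s.
Since v is perpendicular to r, L = m · v · r.
L = 1938 · 89430 · 1.469e+10 kg·m²/s ≈ 2.546e+18 kg·m²/s.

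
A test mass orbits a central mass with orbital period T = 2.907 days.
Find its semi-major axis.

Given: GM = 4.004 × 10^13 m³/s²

Convert to SI: T = 2.907 days = 251165 s.
Invert Kepler's third law: a = (GM · T² / (4π²))^(1/3).
Substituting T = 251165 s and GM = 4.004e+13 m³/s²:
a = (4.004e+13 · (251165)² / (4π²))^(1/3) m
a ≈ 4e+07 m = 40 Mm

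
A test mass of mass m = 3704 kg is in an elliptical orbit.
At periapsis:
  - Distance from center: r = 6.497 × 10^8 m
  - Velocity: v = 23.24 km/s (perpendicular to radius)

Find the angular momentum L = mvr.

Convert to SI: v = 23.24 km/s = 23240 m/s.
Since v is perpendicular to r, L = m · v · r.
L = 3704 · 23240 · 6.497e+08 kg·m²/s ≈ 5.593e+16 kg·m²/s.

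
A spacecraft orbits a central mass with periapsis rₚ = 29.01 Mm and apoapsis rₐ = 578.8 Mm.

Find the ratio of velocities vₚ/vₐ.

Convert to SI: rₚ = 29.01 Mm = 2.901e+07 m; rₐ = 578.8 Mm = 5.788e+08 m.
Conservation of angular momentum gives rₚvₚ = rₐvₐ, so vₚ/vₐ = rₐ/rₚ.
vₚ/vₐ = 5.788e+08 / 2.901e+07 ≈ 19.95.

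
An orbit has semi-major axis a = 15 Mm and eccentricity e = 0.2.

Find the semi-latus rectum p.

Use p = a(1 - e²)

Convert to SI: a = 15 Mm = 1.5e+07 m.
p = a (1 − e²).
p = 1.5e+07 · (1 − (0.2)²) = 1.5e+07 · 0.96 ≈ 1.44e+07 m = 14.4 Mm.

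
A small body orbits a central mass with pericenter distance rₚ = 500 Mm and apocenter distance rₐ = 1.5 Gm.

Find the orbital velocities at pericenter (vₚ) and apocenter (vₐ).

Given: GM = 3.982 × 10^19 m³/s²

Convert to SI: rₚ = 500 Mm = 5e+08 m; rₐ = 1.5 Gm = 1.5e+09 m.
Use the vis-viva equation v² = GM(2/r − 1/a) with a = (rₚ + rₐ)/2 = (5e+08 + 1.5e+09)/2 = 1e+09 m.
vₚ = √(GM · (2/rₚ − 1/a)) = √(3.982e+19 · (2/5e+08 − 1/1e+09)) m/s ≈ 3.456e+05 m/s = 345.6 km/s.
vₐ = √(GM · (2/rₐ − 1/a)) = √(3.982e+19 · (2/1.5e+09 − 1/1e+09)) m/s ≈ 1.152e+05 m/s = 115.2 km/s.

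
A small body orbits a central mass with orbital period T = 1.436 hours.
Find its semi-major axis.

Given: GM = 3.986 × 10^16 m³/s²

Convert to SI: T = 1.436 hours = 5169.6 s.
Invert Kepler's third law: a = (GM · T² / (4π²))^(1/3).
Substituting T = 5169.6 s and GM = 3.986e+16 m³/s²:
a = (3.986e+16 · (5169.6)² / (4π²))^(1/3) m
a ≈ 2.999e+07 m = 29.99 Mm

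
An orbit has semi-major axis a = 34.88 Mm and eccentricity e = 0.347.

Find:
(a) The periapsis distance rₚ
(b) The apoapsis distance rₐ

Convert to SI: a = 34.88 Mm = 3.488e+07 m.
(a) rₚ = a(1 − e) = 3.488e+07 · (1 − 0.347) = 3.488e+07 · 0.653 ≈ 2.278e+07 m = 22.78 Mm.
(b) rₐ = a(1 + e) = 3.488e+07 · (1 + 0.347) = 3.488e+07 · 1.347 ≈ 4.698e+07 m = 46.98 Mm.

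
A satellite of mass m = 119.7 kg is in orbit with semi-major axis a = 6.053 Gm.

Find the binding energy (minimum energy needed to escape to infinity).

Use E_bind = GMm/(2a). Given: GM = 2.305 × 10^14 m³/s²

Convert to SI: a = 6.053 Gm = 6.053e+09 m.
Total orbital energy is E = −GMm/(2a); binding energy is E_bind = −E = GMm/(2a).
E_bind = 2.305e+14 · 119.7 / (2 · 6.053e+09) J ≈ 2.279e+06 J = 2.279 MJ.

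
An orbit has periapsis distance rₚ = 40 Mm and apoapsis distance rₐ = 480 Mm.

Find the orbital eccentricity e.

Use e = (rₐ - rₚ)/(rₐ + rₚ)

Convert to SI: rₚ = 40 Mm = 4e+07 m; rₐ = 480 Mm = 4.8e+08 m.
e = (rₐ − rₚ) / (rₐ + rₚ).
e = (4.8e+08 − 4e+07) / (4.8e+08 + 4e+07) = 4.4e+08 / 5.2e+08 ≈ 0.8462.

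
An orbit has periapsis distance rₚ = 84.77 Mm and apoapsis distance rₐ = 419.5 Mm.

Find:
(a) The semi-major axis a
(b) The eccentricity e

Convert to SI: rₚ = 84.77 Mm = 8.477e+07 m; rₐ = 419.5 Mm = 4.195e+08 m.
(a) a = (rₚ + rₐ) / 2 = (8.477e+07 + 4.195e+08) / 2 ≈ 2.521e+08 m = 252.1 Mm.
(b) e = (rₐ − rₚ) / (rₐ + rₚ) = (4.195e+08 − 8.477e+07) / (4.195e+08 + 8.477e+07) ≈ 0.6638.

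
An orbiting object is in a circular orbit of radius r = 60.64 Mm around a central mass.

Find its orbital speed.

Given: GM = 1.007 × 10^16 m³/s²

Convert to SI: r = 60.64 Mm = 6.064e+07 m.
For a circular orbit, gravity supplies the centripetal force, so v = √(GM / r).
v = √(1.007e+16 / 6.064e+07) m/s ≈ 1.289e+04 m/s = 12.89 km/s.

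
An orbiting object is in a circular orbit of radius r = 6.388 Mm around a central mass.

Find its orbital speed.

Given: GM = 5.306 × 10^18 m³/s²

Convert to SI: r = 6.388 Mm = 6.388e+06 m.
For a circular orbit, gravity supplies the centripetal force, so v = √(GM / r).
v = √(5.306e+18 / 6.388e+06) m/s ≈ 9.114e+05 m/s = 911.4 km/s.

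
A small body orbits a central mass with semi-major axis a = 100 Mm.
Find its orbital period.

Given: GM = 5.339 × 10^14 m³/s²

Convert to SI: a = 100 Mm = 1e+08 m.
Kepler's third law: T = 2π √(a³ / GM).
Substituting a = 1e+08 m and GM = 5.339e+14 m³/s²:
T = 2π √((1e+08)³ / 5.339e+14) s
T ≈ 2.719e+05 s = 3.147 days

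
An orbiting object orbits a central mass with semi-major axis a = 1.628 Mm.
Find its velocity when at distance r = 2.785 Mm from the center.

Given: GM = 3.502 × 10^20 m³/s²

Convert to SI: a = 1.628 Mm = 1.628e+06 m; r = 2.785 Mm = 2.785e+06 m.
Vis-viva: v = √(GM · (2/r − 1/a)).
2/r − 1/a = 2/2.785e+06 − 1/1.628e+06 = 1.03882e-07 m⁻¹.
v = √(3.502e+20 · 1.03882e-07) m/s ≈ 6.032e+06 m/s = 6032 km/s.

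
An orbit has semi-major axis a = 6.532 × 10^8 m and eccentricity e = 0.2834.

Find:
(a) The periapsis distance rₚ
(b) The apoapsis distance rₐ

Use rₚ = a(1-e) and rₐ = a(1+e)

(a) rₚ = a(1 − e) = 6.532e+08 · (1 − 0.2834) = 6.532e+08 · 0.7166 ≈ 4.681e+08 m = 4.681 × 10^8 m.
(b) rₐ = a(1 + e) = 6.532e+08 · (1 + 0.2834) = 6.532e+08 · 1.2834 ≈ 8.383e+08 m = 8.383 × 10^8 m.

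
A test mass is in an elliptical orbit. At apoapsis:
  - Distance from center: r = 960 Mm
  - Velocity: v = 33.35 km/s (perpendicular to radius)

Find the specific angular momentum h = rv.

Convert to SI: r = 960 Mm = 9.6e+08 m; v = 33.35 km/s = 33350 m/s.
With v perpendicular to r, h = r · v.
h = 9.6e+08 · 33350 m²/s ≈ 3.202e+13 m²/s.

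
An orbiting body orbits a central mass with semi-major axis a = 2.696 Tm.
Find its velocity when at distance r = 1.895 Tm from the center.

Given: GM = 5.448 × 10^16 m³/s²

Convert to SI: a = 2.696 Tm = 2.696e+12 m; r = 1.895 Tm = 1.895e+12 m.
Vis-viva: v = √(GM · (2/r − 1/a)).
2/r − 1/a = 2/1.895e+12 − 1/2.696e+12 = 6.84489e-13 m⁻¹.
v = √(5.448e+16 · 6.84489e-13) m/s ≈ 193.1 m/s = 193.1 m/s.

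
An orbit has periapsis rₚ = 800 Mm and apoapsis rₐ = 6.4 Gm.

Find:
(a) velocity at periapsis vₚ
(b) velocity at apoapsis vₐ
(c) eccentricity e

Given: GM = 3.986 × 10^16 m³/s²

Convert to SI: rₚ = 800 Mm = 8e+08 m; rₐ = 6.4 Gm = 6.4e+09 m.
(a) With a = (rₚ + rₐ)/2 = 3.6e+09 m, vₚ = √(GM (2/rₚ − 1/a)) = √(3.986e+16 · (2/8e+08 − 1/3.6e+09)) m/s ≈ 9412 m/s
(b) With a = (rₚ + rₐ)/2 = 3.6e+09 m, vₐ = √(GM (2/rₐ − 1/a)) = √(3.986e+16 · (2/6.4e+09 − 1/3.6e+09)) m/s ≈ 1176 m/s
(c) e = (rₐ − rₚ)/(rₐ + rₚ) = (6.4e+09 − 8e+08)/(6.4e+09 + 8e+08) ≈ 0.7778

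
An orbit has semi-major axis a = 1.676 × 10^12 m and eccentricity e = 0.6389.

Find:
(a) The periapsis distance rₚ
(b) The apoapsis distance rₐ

(a) rₚ = a(1 − e) = 1.676e+12 · (1 − 0.6389) = 1.676e+12 · 0.3611 ≈ 6.052e+11 m = 6.052 × 10^11 m.
(b) rₐ = a(1 + e) = 1.676e+12 · (1 + 0.6389) = 1.676e+12 · 1.6389 ≈ 2.747e+12 m = 2.747 × 10^12 m.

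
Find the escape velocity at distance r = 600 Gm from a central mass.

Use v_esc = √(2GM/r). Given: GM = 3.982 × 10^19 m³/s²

Convert to SI: r = 600 Gm = 6e+11 m.
Escape velocity comes from setting total energy to zero: ½v² − GM/r = 0 ⇒ v_esc = √(2GM / r).
v_esc = √(2 · 3.982e+19 / 6e+11) m/s ≈ 1.152e+04 m/s = 11.52 km/s.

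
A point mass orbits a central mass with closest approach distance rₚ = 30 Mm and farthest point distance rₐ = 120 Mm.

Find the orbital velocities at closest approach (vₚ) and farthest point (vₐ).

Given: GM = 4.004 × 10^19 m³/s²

Convert to SI: rₚ = 30 Mm = 3e+07 m; rₐ = 120 Mm = 1.2e+08 m.
Use the vis-viva equation v² = GM(2/r − 1/a) with a = (rₚ + rₐ)/2 = (3e+07 + 1.2e+08)/2 = 7.5e+07 m.
vₚ = √(GM · (2/rₚ − 1/a)) = √(4.004e+19 · (2/3e+07 − 1/7.5e+07)) m/s ≈ 1.461e+06 m/s = 1461 km/s.
vₐ = √(GM · (2/rₐ − 1/a)) = √(4.004e+19 · (2/1.2e+08 − 1/7.5e+07)) m/s ≈ 3.653e+05 m/s = 365.3 km/s.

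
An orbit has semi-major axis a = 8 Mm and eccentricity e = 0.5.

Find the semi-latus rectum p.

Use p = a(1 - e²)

Convert to SI: a = 8 Mm = 8e+06 m.
p = a (1 − e²).
p = 8e+06 · (1 − (0.5)²) = 8e+06 · 0.75 ≈ 6e+06 m = 6 Mm.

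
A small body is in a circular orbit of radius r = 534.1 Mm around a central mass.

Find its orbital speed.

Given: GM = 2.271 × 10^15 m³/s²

Convert to SI: r = 534.1 Mm = 5.341e+08 m.
For a circular orbit, gravity supplies the centripetal force, so v = √(GM / r).
v = √(2.271e+15 / 5.341e+08) m/s ≈ 2062 m/s = 2.062 km/s.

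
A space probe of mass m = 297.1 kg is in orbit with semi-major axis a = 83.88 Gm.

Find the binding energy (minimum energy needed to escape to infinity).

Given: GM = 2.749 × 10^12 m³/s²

Convert to SI: a = 83.88 Gm = 8.388e+10 m.
Total orbital energy is E = −GMm/(2a); binding energy is E_bind = −E = GMm/(2a).
E_bind = 2.749e+12 · 297.1 / (2 · 8.388e+10) J ≈ 4868 J = 4.868 kJ.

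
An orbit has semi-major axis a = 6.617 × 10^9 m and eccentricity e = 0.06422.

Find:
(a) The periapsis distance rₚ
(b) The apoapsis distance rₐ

(a) rₚ = a(1 − e) = 6.617e+09 · (1 − 0.06422) = 6.617e+09 · 0.93578 ≈ 6.192e+09 m = 6.192 × 10^9 m.
(b) rₐ = a(1 + e) = 6.617e+09 · (1 + 0.06422) = 6.617e+09 · 1.06422 ≈ 7.042e+09 m = 7.042 × 10^9 m.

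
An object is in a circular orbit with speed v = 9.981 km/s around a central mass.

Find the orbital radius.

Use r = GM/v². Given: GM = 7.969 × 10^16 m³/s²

Convert to SI: v = 9.981 km/s = 9981 m/s.
For a circular orbit, v² = GM / r, so r = GM / v².
r = 7.969e+16 / (9981)² m ≈ 7.999e+08 m = 799.9 Mm.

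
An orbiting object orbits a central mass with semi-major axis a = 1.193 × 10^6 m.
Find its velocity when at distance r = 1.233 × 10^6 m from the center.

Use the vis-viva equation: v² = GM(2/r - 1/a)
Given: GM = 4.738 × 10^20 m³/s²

Vis-viva: v = √(GM · (2/r − 1/a)).
2/r − 1/a = 2/1.233e+06 − 1/1.193e+06 = 7.83837e-07 m⁻¹.
v = √(4.738e+20 · 7.83837e-07) m/s ≈ 1.927e+07 m/s = 1.927e+04 km/s.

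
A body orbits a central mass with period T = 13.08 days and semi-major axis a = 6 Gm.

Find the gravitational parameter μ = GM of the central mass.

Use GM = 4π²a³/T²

Convert to SI: T = 13.08 days = 1.13011e+06 s; a = 6 Gm = 6e+09 m.
GM = 4π² · a³ / T².
GM = 4π² · (6e+09)³ / (1.13011e+06)² m³/s² ≈ 6.677e+18 m³/s² = 6.677 × 10^18 m³/s².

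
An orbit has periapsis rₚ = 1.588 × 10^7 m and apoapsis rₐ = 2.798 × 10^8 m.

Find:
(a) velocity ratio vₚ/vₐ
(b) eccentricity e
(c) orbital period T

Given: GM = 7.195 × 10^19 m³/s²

(a) Conservation of angular momentum (rₚvₚ = rₐvₐ) gives vₚ/vₐ = rₐ/rₚ = 2.798e+08/1.588e+07 ≈ 17.62
(b) e = (rₐ − rₚ)/(rₐ + rₚ) = (2.798e+08 − 1.588e+07)/(2.798e+08 + 1.588e+07) ≈ 0.8926
(c) With a = (rₚ + rₐ)/2 = 1.4784e+08 m, T = 2π √(a³/GM) = 2π √((1.4784e+08)³/7.195e+19) s ≈ 1332 s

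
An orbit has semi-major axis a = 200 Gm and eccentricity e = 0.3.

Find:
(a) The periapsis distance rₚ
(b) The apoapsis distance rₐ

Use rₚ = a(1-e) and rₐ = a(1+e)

Convert to SI: a = 200 Gm = 2e+11 m.
(a) rₚ = a(1 − e) = 2e+11 · (1 − 0.3) = 2e+11 · 0.7 ≈ 1.4e+11 m = 140 Gm.
(b) rₐ = a(1 + e) = 2e+11 · (1 + 0.3) = 2e+11 · 1.3 ≈ 2.6e+11 m = 260 Gm.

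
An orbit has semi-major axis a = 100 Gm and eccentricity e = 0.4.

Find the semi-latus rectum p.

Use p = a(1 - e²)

Convert to SI: a = 100 Gm = 1e+11 m.
p = a (1 − e²).
p = 1e+11 · (1 − (0.4)²) = 1e+11 · 0.84 ≈ 8.4e+10 m = 84 Gm.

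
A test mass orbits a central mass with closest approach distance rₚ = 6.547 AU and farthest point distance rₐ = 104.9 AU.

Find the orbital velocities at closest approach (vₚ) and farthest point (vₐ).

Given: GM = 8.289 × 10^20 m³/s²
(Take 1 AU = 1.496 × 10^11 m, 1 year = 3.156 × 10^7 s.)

Convert to SI: rₚ = 6.547 AU = 9.79431e+11 m; rₐ = 104.9 AU = 1.5693e+13 m.
Use the vis-viva equation v² = GM(2/r − 1/a) with a = (rₚ + rₐ)/2 = (9.79431e+11 + 1.5693e+13)/2 = 8.33624e+12 m.
vₚ = √(GM · (2/rₚ − 1/a)) = √(8.289e+20 · (2/9.79431e+11 − 1/8.33624e+12)) m/s ≈ 3.991e+04 m/s = 8.421 AU/year.
vₐ = √(GM · (2/rₐ − 1/a)) = √(8.289e+20 · (2/1.5693e+13 − 1/8.33624e+12)) m/s ≈ 2491 m/s = 0.5255 AU/year.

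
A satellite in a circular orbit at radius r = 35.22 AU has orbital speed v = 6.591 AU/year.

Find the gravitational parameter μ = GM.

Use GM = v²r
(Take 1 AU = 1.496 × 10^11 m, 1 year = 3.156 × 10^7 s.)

Convert to SI: r = 35.22 AU = 5.26891e+12 m; v = 6.591 AU/year = 31242.5 m/s.
For a circular orbit v² = GM/r, so GM = v² · r.
GM = (31242.5)² · 5.26891e+12 m³/s² ≈ 5.143e+21 m³/s² = 5.143 × 10^21 m³/s².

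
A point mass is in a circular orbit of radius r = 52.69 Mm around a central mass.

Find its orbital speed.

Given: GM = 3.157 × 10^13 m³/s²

Convert to SI: r = 52.69 Mm = 5.269e+07 m.
For a circular orbit, gravity supplies the centripetal force, so v = √(GM / r).
v = √(3.157e+13 / 5.269e+07) m/s ≈ 774.1 m/s = 774.1 m/s.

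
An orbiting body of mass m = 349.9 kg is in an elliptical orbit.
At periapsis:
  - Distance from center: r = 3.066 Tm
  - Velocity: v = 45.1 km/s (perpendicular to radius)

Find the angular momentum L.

Convert to SI: r = 3.066 Tm = 3.066e+12 m; v = 45.1 km/s = 45100 m/s.
Since v is perpendicular to r, L = m · v · r.
L = 349.9 · 45100 · 3.066e+12 kg·m²/s ≈ 4.838e+19 kg·m²/s.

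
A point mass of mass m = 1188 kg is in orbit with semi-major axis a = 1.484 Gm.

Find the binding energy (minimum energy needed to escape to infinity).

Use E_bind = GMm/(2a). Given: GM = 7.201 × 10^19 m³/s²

Convert to SI: a = 1.484 Gm = 1.484e+09 m.
Total orbital energy is E = −GMm/(2a); binding energy is E_bind = −E = GMm/(2a).
E_bind = 7.201e+19 · 1188 / (2 · 1.484e+09) J ≈ 2.882e+13 J = 28.82 TJ.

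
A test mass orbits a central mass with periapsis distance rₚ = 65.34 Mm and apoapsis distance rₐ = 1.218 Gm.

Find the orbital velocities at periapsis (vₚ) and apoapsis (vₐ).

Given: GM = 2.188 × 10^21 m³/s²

Convert to SI: rₚ = 65.34 Mm = 6.534e+07 m; rₐ = 1.218 Gm = 1.218e+09 m.
Use the vis-viva equation v² = GM(2/r − 1/a) with a = (rₚ + rₐ)/2 = (6.534e+07 + 1.218e+09)/2 = 6.4167e+08 m.
vₚ = √(GM · (2/rₚ − 1/a)) = √(2.188e+21 · (2/6.534e+07 − 1/6.4167e+08)) m/s ≈ 7.973e+06 m/s = 7973 km/s.
vₐ = √(GM · (2/rₐ − 1/a)) = √(2.188e+21 · (2/1.218e+09 − 1/6.4167e+08)) m/s ≈ 4.277e+05 m/s = 427.7 km/s.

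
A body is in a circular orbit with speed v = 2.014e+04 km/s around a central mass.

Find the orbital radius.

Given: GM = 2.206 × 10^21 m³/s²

Convert to SI: v = 2.014e+04 km/s = 2.014e+07 m/s.
For a circular orbit, v² = GM / r, so r = GM / v².
r = 2.206e+21 / (2.014e+07)² m ≈ 5.439e+06 m = 5.439 × 10^6 m.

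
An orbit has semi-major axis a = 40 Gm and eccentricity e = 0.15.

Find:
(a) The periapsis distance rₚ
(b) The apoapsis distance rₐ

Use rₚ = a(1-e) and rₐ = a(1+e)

Convert to SI: a = 40 Gm = 4e+10 m.
(a) rₚ = a(1 − e) = 4e+10 · (1 − 0.15) = 4e+10 · 0.85 ≈ 3.4e+10 m = 34 Gm.
(b) rₐ = a(1 + e) = 4e+10 · (1 + 0.15) = 4e+10 · 1.15 ≈ 4.6e+10 m = 46 Gm.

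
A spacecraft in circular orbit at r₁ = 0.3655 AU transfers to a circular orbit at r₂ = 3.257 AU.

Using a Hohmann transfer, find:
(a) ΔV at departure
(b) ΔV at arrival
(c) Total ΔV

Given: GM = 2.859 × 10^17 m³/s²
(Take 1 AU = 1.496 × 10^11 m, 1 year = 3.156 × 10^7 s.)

Convert to SI: r₁ = 0.3655 AU = 5.46788e+10 m; r₂ = 3.257 AU = 4.87247e+11 m.
Transfer semi-major axis: a_t = (r₁ + r₂)/2 = (5.46788e+10 + 4.87247e+11)/2 = 2.70963e+11 m.
Circular speeds: v₁ = √(GM/r₁) = 2286.64 m/s, v₂ = √(GM/r₂) = 766.006 m/s.
Transfer speeds (vis-viva v² = GM(2/r − 1/a_t)): v₁ᵗ = 3066.32 m/s, v₂ᵗ = 344.102 m/s.
(a) ΔV₁ = |v₁ᵗ − v₁| ≈ 779.7 m/s = 0.1645 AU/year.
(b) ΔV₂ = |v₂ − v₂ᵗ| ≈ 421.9 m/s = 0.08901 AU/year.
(c) ΔV_total = ΔV₁ + ΔV₂ ≈ 1202 m/s = 0.2535 AU/year.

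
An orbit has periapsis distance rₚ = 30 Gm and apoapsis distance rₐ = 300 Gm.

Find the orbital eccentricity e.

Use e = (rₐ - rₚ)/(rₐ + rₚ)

Convert to SI: rₚ = 30 Gm = 3e+10 m; rₐ = 300 Gm = 3e+11 m.
e = (rₐ − rₚ) / (rₐ + rₚ).
e = (3e+11 − 3e+10) / (3e+11 + 3e+10) = 2.7e+11 / 3.3e+11 ≈ 0.8182.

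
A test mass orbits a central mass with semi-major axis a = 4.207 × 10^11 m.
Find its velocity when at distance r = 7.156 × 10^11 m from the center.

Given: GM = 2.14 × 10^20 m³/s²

Vis-viva: v = √(GM · (2/r − 1/a)).
2/r − 1/a = 2/7.156e+11 − 1/4.207e+11 = 4.17867e-13 m⁻¹.
v = √(2.14e+20 · 4.17867e-13) m/s ≈ 9456 m/s = 9.456 km/s.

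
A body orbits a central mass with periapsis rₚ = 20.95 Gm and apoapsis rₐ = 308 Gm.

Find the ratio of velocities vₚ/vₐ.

Convert to SI: rₚ = 20.95 Gm = 2.095e+10 m; rₐ = 308 Gm = 3.08e+11 m.
Conservation of angular momentum gives rₚvₚ = rₐvₐ, so vₚ/vₐ = rₐ/rₚ.
vₚ/vₐ = 3.08e+11 / 2.095e+10 ≈ 14.7.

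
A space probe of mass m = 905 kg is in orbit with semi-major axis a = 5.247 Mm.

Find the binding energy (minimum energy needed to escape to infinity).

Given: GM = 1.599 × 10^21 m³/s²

Convert to SI: a = 5.247 Mm = 5.247e+06 m.
Total orbital energy is E = −GMm/(2a); binding energy is E_bind = −E = GMm/(2a).
E_bind = 1.599e+21 · 905 / (2 · 5.247e+06) J ≈ 1.379e+17 J = 137.9 PJ.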